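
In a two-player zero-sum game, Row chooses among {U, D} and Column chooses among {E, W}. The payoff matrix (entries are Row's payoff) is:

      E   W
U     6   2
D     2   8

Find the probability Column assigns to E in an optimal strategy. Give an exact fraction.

3/5

Row minima: U → 2, D → 2; maximin = 2.
Column maxima: E → 6, W → 8; minimax = 6.
2 ≠ 6, so there is no saddle point; optimal play is mixed.
Let Row play U with probability p. Expected payoff against E: 6p + 2(1−p) = 4p + 2; against W: 2p + 8(1−p) = −6p + 8.
Setting these equal: 4p + 2 = −6p + 8 ⇒ 10p = 6 ⇒ p = 3/5, and the value is (4)·(3/5) + 2 = 22/5.
For Column: with q = P(E), equating U's and D's payoffs gives 4q + 2 = −6q + 8 ⇒ q = 3/5.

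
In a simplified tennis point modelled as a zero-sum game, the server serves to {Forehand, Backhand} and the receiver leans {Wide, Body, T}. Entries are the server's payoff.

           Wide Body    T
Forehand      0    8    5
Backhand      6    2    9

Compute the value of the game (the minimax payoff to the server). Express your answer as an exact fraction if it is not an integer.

Row minima: Forehand → 0, Backhand → 2; maximin = 2.
Column maxima: Wide → 6, Body → 8, T → 9; minimax = 6.
2 ≠ 6, so there is no saddle point; optimal play is mixed.
T is strictly dominated by Wide (it gives the server strictly more in every row), so the receiver never plays it.
On the remaining 2×2 (Forehand, Backhand vs Wide, Body):
Let the server play Forehand with probability p. Expected payoff against Wide: 0p + 6(1−p) = −6p + 6; against Body: 8p + 2(1−p) = 6p + 2.
Setting these equal: −6p + 6 = 6p + 2 ⇒ −12p = -4 ⇒ p = 1/3, and the value is (-6)·(1/3) + 6 = 4.
For the receiver: with q = P(Wide), equating Forehand's and Backhand's payoffs gives −8q + 8 = 4q + 2 ⇒ q = 1/2.

4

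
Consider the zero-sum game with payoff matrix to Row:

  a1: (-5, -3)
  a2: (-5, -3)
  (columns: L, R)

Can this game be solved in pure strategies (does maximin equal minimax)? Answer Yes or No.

Row minima: a1 → -5, a2 → -5; maximin = -5.
Column maxima: L → -5, R → -3; minimax = -5.
maximin = minimax = -5, so a saddle point exists.

Yes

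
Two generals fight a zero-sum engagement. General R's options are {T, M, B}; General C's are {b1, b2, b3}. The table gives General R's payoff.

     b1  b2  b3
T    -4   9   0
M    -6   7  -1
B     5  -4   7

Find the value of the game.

Row minima: T → -4, M → -6, B → -4; maximin = -4.
Column maxima: b1 → 5, b2 → 9, b3 → 7; minimax = 5.
-4 ≠ 5, so there is no saddle point; optimal play is mixed.
M is strictly dominated by T, so General R never plays it.
b3 is strictly dominated by b1 (it gives General R strictly more in every row), so General C never plays it.
On the remaining 2×2 (T, B vs b1, b2):
Let General R play T with probability p. Expected payoff against b1: (-4)p + 5(1−p) = −9p + 5; against b2: 9p + (-4)(1−p) = 13p − 4.
Setting these equal: −9p + 5 = 13p − 4 ⇒ −22p = -9 ⇒ p = 9/22, and the value is (-9)·(9/22) + 5 = 29/22.
For General C: with q = P(b1), equating T's and B's payoffs gives −13q + 9 = 9q − 4 ⇒ q = 13/22.

29/22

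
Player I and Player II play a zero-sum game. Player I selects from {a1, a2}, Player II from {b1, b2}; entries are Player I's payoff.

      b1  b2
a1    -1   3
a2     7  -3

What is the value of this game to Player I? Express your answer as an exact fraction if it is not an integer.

Row minima: a1 → -1, a2 → -3; maximin = -1.
Column maxima: b1 → 7, b2 → 3; minimax = 3.
-1 ≠ 3, so there is no saddle point; optimal play is mixed.
Let Player I play a1 with probability p. Expected payoff against b1: (-1)p + 7(1−p) = −8p + 7; against b2: 3p + (-3)(1−p) = 6p − 3.
Setting these equal: −8p + 7 = 6p − 3 ⇒ −14p = -10 ⇒ p = 5/7, and the value is (-8)·(5/7) + 7 = 9/7.
For Player II: with q = P(b1), equating a1's and a2's payoffs gives −4q + 3 = 10q − 3 ⇒ q = 3/7.

9/7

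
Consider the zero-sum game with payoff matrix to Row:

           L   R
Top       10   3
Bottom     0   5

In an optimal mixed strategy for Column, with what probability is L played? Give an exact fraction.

1/6

Row minima: Top → 3, Bottom → 0; maximin = 3.
Column maxima: L → 10, R → 5; minimax = 5.
3 ≠ 5, so there is no saddle point; optimal play is mixed.
Let Row play Top with probability p. Expected payoff against L: 10p + 0(1−p) = 10p; against R: 3p + 5(1−p) = −2p + 5.
Setting these equal: 10p = −2p + 5 ⇒ 12p = 5 ⇒ p = 5/12, and the value is (10)·(5/12) = 25/6.
For Column: with q = P(L), equating Top's and Bottom's payoffs gives 7q + 3 = −5q + 5 ⇒ q = 1/6.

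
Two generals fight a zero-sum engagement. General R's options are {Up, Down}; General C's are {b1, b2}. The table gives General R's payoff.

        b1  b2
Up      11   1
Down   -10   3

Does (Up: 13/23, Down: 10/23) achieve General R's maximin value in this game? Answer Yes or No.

Against b1 this mix gives (13/23)·11 + (10/23)·(-10) = 43/23.
Against b2 this mix gives (13/23)·1 + (10/23)·3 = 43/23.
All of General C's active replies (b1, b2) yield 43/23, and no column does worse for General R. The mix makes General C indifferent and guarantees 43/23, so it is optimal.

Yes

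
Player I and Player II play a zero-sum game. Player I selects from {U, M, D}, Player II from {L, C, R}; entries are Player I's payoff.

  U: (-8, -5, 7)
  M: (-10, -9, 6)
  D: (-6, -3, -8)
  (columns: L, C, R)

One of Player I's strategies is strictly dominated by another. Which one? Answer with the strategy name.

M

U gives a strictly higher payoff than M against every column: -8 > -10, -5 > -9, 7 > 6.
So M is strictly dominated and Player I never plays it.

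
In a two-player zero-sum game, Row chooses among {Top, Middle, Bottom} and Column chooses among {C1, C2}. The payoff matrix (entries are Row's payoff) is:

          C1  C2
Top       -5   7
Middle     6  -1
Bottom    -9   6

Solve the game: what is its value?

Row minima: Top → -5, Middle → -1, Bottom → -9; maximin = -1.
Column maxima: C1 → 6, C2 → 7; minimax = 6.
-1 ≠ 6, so there is no saddle point; optimal play is mixed.
Bottom is strictly dominated by Top, so Row never plays it.
On the remaining 2×2 (Top, Middle vs C1, C2):
Let Row play Top with probability p. Expected payoff against C1: (-5)p + 6(1−p) = −11p + 6; against C2: 7p + (-1)(1−p) = 8p − 1.
Setting these equal: −11p + 6 = 8p − 1 ⇒ −19p = -7 ⇒ p = 7/19, and the value is (-11)·(7/19) + 6 = 37/19.
For Column: with q = P(C1), equating Top's and Middle's payoffs gives −12q + 7 = 7q − 1 ⇒ q = 8/19.

37/19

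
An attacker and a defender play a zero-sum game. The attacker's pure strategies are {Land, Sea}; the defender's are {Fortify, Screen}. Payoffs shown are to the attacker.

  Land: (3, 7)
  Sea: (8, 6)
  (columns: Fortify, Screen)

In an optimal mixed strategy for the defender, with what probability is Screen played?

Row minima: Land → 3, Sea → 6; maximin = 6.
Column maxima: Fortify → 8, Screen → 7; minimax = 7.
6 ≠ 7, so there is no saddle point; optimal play is mixed.
Let the attacker play Land with probability p. Expected payoff against Fortify: 3p + 8(1−p) = −5p + 8; against Screen: 7p + 6(1−p) = p + 6.
Setting these equal: −5p + 8 = p + 6 ⇒ −6p = -2 ⇒ p = 1/3, and the value is (-5)·(1/3) + 8 = 19/3.
For the defender: with q = P(Fortify), equating Land's and Sea's payoffs gives −4q + 7 = 2q + 6 ⇒ q = 1/6.

5/6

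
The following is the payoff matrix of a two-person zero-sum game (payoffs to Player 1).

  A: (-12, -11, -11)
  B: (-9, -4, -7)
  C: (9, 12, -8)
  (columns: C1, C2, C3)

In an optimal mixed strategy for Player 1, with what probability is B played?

Row minima: A → -12, B → -9, C → -8; maximin = -8.
Column maxima: C1 → 9, C2 → 12, C3 → -7; minimax = -7.
-8 ≠ -7, so there is no saddle point; optimal play is mixed.
A is strictly dominated by B, so Player 1 never plays it.
C2 is strictly dominated by C1 (it gives Player 1 strictly more in every row), so Player 2 never plays it.
On the remaining 2×2 (B, C vs C1, C3):
Let Player 1 play B with probability p. Expected payoff against C1: (-9)p + 9(1−p) = −18p + 9; against C3: (-7)p + (-8)(1−p) = p − 8.
Setting these equal: −18p + 9 = p − 8 ⇒ −19p = -17 ⇒ p = 17/19, and the value is (-18)·(17/19) + 9 = -135/19.
For Player 2: with q = P(C1), equating B's and C's payoffs gives −2q − 7 = 17q − 8 ⇒ q = 1/19.

17/19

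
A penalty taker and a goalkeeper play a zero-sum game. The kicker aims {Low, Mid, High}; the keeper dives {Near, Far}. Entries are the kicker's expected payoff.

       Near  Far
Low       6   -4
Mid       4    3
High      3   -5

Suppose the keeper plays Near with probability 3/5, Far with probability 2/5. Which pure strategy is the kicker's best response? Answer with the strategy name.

Mid

Expected payoff of Low: (3/5)·6 + (2/5)·(-4) = 2.
Expected payoff of Mid: (3/5)·4 + (2/5)·3 = 18/5.
Expected payoff of High: (3/5)·3 + (2/5)·(-5) = -1/5.
The largest is 18/5, so the kicker's best response is Mid.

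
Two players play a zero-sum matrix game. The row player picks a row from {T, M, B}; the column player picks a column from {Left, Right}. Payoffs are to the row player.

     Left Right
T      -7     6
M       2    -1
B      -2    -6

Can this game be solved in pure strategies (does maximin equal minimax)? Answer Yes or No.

Row minima: T → -7, M → -1, B → -6; maximin = -1.
Column maxima: Left → 2, Right → 6; minimax = 2.
-1 ≠ 2, so no pure-strategy equilibrium exists.

No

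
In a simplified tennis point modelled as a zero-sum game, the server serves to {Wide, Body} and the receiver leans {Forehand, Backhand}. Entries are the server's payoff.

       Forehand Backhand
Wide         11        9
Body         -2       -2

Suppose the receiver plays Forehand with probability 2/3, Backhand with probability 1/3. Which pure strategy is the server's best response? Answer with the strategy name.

Expected payoff of Wide: (2/3)·11 + (1/3)·9 = 31/3.
Expected payoff of Body: (2/3)·(-2) + (1/3)·(-2) = -2.
The largest is 31/3, so the server's best response is Wide.

Wide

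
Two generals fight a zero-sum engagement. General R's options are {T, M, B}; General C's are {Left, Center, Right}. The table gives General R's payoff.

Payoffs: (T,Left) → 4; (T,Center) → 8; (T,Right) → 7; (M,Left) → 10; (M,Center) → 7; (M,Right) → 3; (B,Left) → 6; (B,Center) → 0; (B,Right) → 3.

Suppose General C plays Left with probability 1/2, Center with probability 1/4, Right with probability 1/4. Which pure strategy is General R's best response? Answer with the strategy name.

Expected payoff of T: (1/2)·4 + (1/4)·8 + (1/4)·7 = 23/4.
Expected payoff of M: (1/2)·10 + (1/4)·7 + (1/4)·3 = 15/2.
Expected payoff of B: (1/2)·6 + (1/4)·0 + (1/4)·3 = 15/4.
The largest is 15/2, so General R's best response is M.

M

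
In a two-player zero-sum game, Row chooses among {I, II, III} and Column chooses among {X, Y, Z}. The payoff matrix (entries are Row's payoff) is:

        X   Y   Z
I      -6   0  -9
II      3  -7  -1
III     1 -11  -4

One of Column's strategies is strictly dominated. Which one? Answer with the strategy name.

Z holds Row's payoff strictly below X in every row: -9 < -6, -1 < 3, -4 < 1.
So X is strictly dominated for Column.

X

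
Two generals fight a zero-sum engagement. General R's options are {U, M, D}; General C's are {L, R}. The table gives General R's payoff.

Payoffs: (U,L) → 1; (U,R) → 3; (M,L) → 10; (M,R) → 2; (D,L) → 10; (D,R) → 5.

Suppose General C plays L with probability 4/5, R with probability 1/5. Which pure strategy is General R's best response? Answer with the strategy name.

D

Expected payoff of U: (4/5)·1 + (1/5)·3 = 7/5.
Expected payoff of M: (4/5)·10 + (1/5)·2 = 42/5.
Expected payoff of D: (4/5)·10 + (1/5)·5 = 9.
The largest is 9, so General R's best response is D.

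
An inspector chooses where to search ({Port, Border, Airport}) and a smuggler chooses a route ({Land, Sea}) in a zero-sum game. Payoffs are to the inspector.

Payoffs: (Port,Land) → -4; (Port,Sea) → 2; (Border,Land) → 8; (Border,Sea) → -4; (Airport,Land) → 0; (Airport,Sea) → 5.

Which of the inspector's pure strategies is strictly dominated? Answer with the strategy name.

Port

Airport gives a strictly higher payoff than Port against every column: 0 > -4, 5 > 2.
So Port is strictly dominated and the inspector never plays it.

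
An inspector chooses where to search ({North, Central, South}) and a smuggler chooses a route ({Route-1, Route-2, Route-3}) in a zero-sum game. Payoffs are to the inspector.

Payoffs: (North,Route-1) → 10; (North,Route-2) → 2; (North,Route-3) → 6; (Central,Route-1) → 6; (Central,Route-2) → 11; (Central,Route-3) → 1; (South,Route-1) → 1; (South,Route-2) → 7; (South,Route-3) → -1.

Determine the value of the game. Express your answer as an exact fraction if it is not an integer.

Row minima: North → 2, Central → 1, South → -1; maximin = 2.
Column maxima: Route-1 → 10, Route-2 → 11, Route-3 → 6; minimax = 6.
2 ≠ 6, so there is no saddle point; optimal play is mixed.
South is strictly dominated by Central, so the inspector never plays it.
Route-1 is strictly dominated by Route-3 (it gives the inspector strictly more in every row), so the smuggler never plays it.
On the remaining 2×2 (North, Central vs Route-2, Route-3):
Let the inspector play North with probability p. Expected payoff against Route-2: 2p + 11(1−p) = −9p + 11; against Route-3: 6p + 1(1−p) = 5p + 1.
Setting these equal: −9p + 11 = 5p + 1 ⇒ −14p = -10 ⇒ p = 5/7, and the value is (-9)·(5/7) + 11 = 32/7.
For the smuggler: with q = P(Route-2), equating North's and Central's payoffs gives −4q + 6 = 10q + 1 ⇒ q = 5/14.

32/7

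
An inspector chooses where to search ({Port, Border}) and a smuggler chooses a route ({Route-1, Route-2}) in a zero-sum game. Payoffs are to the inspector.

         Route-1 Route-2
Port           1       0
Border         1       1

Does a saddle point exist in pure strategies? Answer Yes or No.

Row minima: Port → 0, Border → 1; maximin = 1.
Column maxima: Route-1 → 1, Route-2 → 1; minimax = 1.
maximin = minimax = 1, so a saddle point exists.

Yes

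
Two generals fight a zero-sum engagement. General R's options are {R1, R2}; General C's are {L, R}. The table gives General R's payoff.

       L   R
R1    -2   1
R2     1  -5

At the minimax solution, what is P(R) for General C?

Row minima: R1 → -2, R2 → -5; maximin = -2.
Column maxima: L → 1, R → 1; minimax = 1.
-2 ≠ 1, so there is no saddle point; optimal play is mixed.
Let General R play R1 with probability p. Expected payoff against L: (-2)p + 1(1−p) = −3p + 1; against R: 1p + (-5)(1−p) = 6p − 5.
Setting these equal: −3p + 1 = 6p − 5 ⇒ −9p = -6 ⇒ p = 2/3, and the value is (-3)·(2/3) + 1 = -1.
For General C: with q = P(L), equating R1's and R2's payoffs gives −3q + 1 = 6q − 5 ⇒ q = 2/3.

1/3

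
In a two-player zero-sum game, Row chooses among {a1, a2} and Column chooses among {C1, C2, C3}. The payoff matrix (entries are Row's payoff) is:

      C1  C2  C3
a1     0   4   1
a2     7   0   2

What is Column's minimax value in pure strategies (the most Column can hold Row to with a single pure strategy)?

Column maxima: C1 → 7, C2 → 4, C3 → 2.
The smallest of these is 2.

2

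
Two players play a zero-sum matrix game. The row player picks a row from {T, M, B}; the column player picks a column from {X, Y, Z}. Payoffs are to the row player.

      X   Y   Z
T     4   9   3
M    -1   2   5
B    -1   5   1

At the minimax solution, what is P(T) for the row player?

Row minima: T → 3, M → -1, B → -1; maximin = 3.
Column maxima: X → 4, Y → 9, Z → 5; minimax = 4.
3 ≠ 4, so there is no saddle point; optimal play is mixed.
B is strictly dominated by T, so the row player never plays it.
Y is strictly dominated by X (it gives the row player strictly more in every row), so the column player never plays it.
On the remaining 2×2 (T, M vs X, Z):
Let the row player play T with probability p. Expected payoff against X: 4p + (-1)(1−p) = 5p − 1; against Z: 3p + 5(1−p) = −2p + 5.
Setting these equal: 5p − 1 = −2p + 5 ⇒ 7p = 6 ⇒ p = 6/7, and the value is (5)·(6/7) − 1 = 23/7.
For the column player: with q = P(X), equating T's and M's payoffs gives q + 3 = −6q + 5 ⇒ q = 2/7.

6/7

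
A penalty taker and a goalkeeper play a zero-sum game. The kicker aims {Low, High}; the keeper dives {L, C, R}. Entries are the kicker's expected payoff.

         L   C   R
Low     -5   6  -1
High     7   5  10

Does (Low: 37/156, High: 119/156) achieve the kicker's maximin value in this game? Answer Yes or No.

No

Against L this mix gives (37/156)·(-5) + (119/156)·7 = 54/13.
Against C this mix gives (37/156)·6 + (119/156)·5 = 817/156.
Against R this mix gives (37/156)·(-1) + (119/156)·10 = 1153/156.
The keeper will play L, holding the kicker to 54/13. Shifting weight toward the row that does better against L would raise this floor (the equalizing mix achieves 67/13 against both L and C), so the proposed strategy is not optimal.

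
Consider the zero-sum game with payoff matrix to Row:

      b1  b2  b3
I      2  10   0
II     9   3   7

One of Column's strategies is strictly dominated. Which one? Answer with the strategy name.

b3 holds Row's payoff strictly below b1 in every row: 0 < 2, 7 < 9.
So b1 is strictly dominated for Column.

b1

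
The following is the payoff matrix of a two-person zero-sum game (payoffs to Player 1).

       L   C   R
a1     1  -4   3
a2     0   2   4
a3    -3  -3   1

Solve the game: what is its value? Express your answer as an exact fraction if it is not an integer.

Row minima: a1 → -4, a2 → 0, a3 → -3; maximin = 0.
Column maxima: L → 1, C → 2, R → 4; minimax = 1.
0 ≠ 1, so there is no saddle point; optimal play is mixed.
a3 is strictly dominated by a2, so Player 1 never plays it.
R is strictly dominated by L (it gives Player 1 strictly more in every row), so Player 2 never plays it.
On the remaining 2×2 (a1, a2 vs L, C):
Let Player 1 play a1 with probability p. Expected payoff against L: 1p + 0(1−p) = p; against C: (-4)p + 2(1−p) = −6p + 2.
Setting these equal: p = −6p + 2 ⇒ 7p = 2 ⇒ p = 2/7, and the value is (1)·(2/7) = 2/7.
For Player 2: with q = P(L), equating a1's and a2's payoffs gives 5q − 4 = −2q + 2 ⇒ q = 6/7.

2/7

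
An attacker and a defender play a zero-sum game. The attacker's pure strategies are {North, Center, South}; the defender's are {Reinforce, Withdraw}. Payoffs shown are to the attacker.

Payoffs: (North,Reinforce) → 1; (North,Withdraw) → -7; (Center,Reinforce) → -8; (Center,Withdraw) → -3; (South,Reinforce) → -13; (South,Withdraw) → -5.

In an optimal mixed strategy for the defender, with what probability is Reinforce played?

4/13

Row minima: North → -7, Center → -8, South → -13; maximin = -7.
Column maxima: Reinforce → 1, Withdraw → -3; minimax = -3.
-7 ≠ -3, so there is no saddle point; optimal play is mixed.
South is strictly dominated by Center, so the attacker never plays it.
On the remaining 2×2 (North, Center vs Reinforce, Withdraw):
Let the attacker play North with probability p. Expected payoff against Reinforce: 1p + (-8)(1−p) = 9p − 8; against Withdraw: (-7)p + (-3)(1−p) = −4p − 3.
Setting these equal: 9p − 8 = −4p − 3 ⇒ 13p = 5 ⇒ p = 5/13, and the value is (9)·(5/13) − 8 = -59/13.
For the defender: with q = P(Reinforce), equating North's and Center's payoffs gives 8q − 7 = −5q − 3 ⇒ q = 4/13.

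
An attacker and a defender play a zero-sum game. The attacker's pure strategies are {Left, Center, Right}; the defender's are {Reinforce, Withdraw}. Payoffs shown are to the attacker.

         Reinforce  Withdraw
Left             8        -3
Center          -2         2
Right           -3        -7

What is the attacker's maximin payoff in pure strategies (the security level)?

-2

Row minima: Left → -3, Center → -2, Right → -7.
The best of these is -2.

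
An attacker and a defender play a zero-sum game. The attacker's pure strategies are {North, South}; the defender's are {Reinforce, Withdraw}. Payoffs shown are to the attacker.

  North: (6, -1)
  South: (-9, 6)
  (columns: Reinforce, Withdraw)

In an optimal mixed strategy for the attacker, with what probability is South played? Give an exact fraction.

7/22

Row minima: North → -1, South → -9; maximin = -1.
Column maxima: Reinforce → 6, Withdraw → 6; minimax = 6.
-1 ≠ 6, so there is no saddle point; optimal play is mixed.
Let the attacker play North with probability p. Expected payoff against Reinforce: 6p + (-9)(1−p) = 15p − 9; against Withdraw: (-1)p + 6(1−p) = −7p + 6.
Setting these equal: 15p − 9 = −7p + 6 ⇒ 22p = 15 ⇒ p = 15/22, and the value is (15)·(15/22) − 9 = 27/22.
For the defender: with q = P(Reinforce), equating North's and South's payoffs gives 7q − 1 = −15q + 6 ⇒ q = 7/22.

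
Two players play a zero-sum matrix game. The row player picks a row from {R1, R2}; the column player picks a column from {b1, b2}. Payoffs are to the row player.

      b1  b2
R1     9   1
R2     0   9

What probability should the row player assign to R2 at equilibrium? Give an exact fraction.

8/17

Row minima: R1 → 1, R2 → 0; maximin = 1.
Column maxima: b1 → 9, b2 → 9; minimax = 9.
1 ≠ 9, so there is no saddle point; optimal play is mixed.
Let the row player play R1 with probability p. Expected payoff against b1: 9p + 0(1−p) = 9p; against b2: 1p + 9(1−p) = −8p + 9.
Setting these equal: 9p = −8p + 9 ⇒ 17p = 9 ⇒ p = 9/17, and the value is (9)·(9/17) = 81/17.
For the column player: with q = P(b1), equating R1's and R2's payoffs gives 8q + 1 = −9q + 9 ⇒ q = 8/17.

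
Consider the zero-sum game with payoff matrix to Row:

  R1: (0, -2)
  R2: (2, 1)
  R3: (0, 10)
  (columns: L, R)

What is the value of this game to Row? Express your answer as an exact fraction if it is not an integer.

20/11

Row minima: R1 → -2, R2 → 1, R3 → 0; maximin = 1.
Column maxima: L → 2, R → 10; minimax = 2.
1 ≠ 2, so there is no saddle point; optimal play is mixed.
R1 is strictly dominated by R2, so Row never plays it.
On the remaining 2×2 (R2, R3 vs L, R):
Let Row play R2 with probability p. Expected payoff against L: 2p + 0(1−p) = 2p; against R: 1p + 10(1−p) = −9p + 10.
Setting these equal: 2p = −9p + 10 ⇒ 11p = 10 ⇒ p = 10/11, and the value is (2)·(10/11) = 20/11.
For Column: with q = P(L), equating R2's and R3's payoffs gives q + 1 = −10q + 10 ⇒ q = 9/11.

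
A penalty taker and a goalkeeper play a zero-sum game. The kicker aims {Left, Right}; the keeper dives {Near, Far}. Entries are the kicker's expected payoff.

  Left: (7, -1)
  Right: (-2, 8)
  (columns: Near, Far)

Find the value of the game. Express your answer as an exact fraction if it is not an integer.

3

Row minima: Left → -1, Right → -2; maximin = -1.
Column maxima: Near → 7, Far → 8; minimax = 7.
-1 ≠ 7, so there is no saddle point; optimal play is mixed.
Let the kicker play Left with probability p. Expected payoff against Near: 7p + (-2)(1−p) = 9p − 2; against Far: (-1)p + 8(1−p) = −9p + 8.
Setting these equal: 9p − 2 = −9p + 8 ⇒ 18p = 10 ⇒ p = 5/9, and the value is (9)·(5/9) − 2 = 3.
For the keeper: with q = P(Near), equating Left's and Right's payoffs gives 8q − 1 = −10q + 8 ⇒ q = 1/2.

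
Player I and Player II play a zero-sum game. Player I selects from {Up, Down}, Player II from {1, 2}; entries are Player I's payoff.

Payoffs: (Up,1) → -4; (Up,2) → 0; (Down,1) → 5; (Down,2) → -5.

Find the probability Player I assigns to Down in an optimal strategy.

2/7

Row minima: Up → -4, Down → -5; maximin = -4.
Column maxima: 1 → 5, 2 → 0; minimax = 0.
-4 ≠ 0, so there is no saddle point; optimal play is mixed.
Let Player I play Up with probability p. Expected payoff against 1: (-4)p + 5(1−p) = −9p + 5; against 2: 0p + (-5)(1−p) = 5p − 5.
Setting these equal: −9p + 5 = 5p − 5 ⇒ −14p = -10 ⇒ p = 5/7, and the value is (-9)·(5/7) + 5 = -10/7.
For Player II: with q = P(1), equating Up's and Down's payoffs gives −4q = 10q − 5 ⇒ q = 5/14.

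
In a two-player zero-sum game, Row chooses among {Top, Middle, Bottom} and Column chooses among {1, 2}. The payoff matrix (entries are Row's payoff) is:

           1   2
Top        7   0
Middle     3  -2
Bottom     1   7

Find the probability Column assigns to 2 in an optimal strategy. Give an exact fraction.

6/13

Row minima: Top → 0, Middle → -2, Bottom → 1; maximin = 1.
Column maxima: 1 → 7, 2 → 7; minimax = 7.
1 ≠ 7, so there is no saddle point; optimal play is mixed.
Middle is strictly dominated by Top, so Row never plays it.
On the remaining 2×2 (Top, Bottom vs 1, 2):
Let Row play Top with probability p. Expected payoff against 1: 7p + 1(1−p) = 6p + 1; against 2: 0p + 7(1−p) = −7p + 7.
Setting these equal: 6p + 1 = −7p + 7 ⇒ 13p = 6 ⇒ p = 6/13, and the value is (6)·(6/13) + 1 = 49/13.
For Column: with q = P(1), equating Top's and Bottom's payoffs gives 7q = −6q + 7 ⇒ q = 7/13.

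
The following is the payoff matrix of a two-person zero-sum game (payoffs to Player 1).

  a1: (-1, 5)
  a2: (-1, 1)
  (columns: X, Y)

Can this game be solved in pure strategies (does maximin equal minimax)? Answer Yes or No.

Yes

Row minima: a1 → -1, a2 → -1; maximin = -1.
Column maxima: X → -1, Y → 5; minimax = -1.
maximin = minimax = -1, so a saddle point exists.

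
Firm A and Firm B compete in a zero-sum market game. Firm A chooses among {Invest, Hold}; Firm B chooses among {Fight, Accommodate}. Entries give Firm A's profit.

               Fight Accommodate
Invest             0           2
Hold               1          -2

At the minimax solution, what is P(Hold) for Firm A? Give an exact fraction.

Row minima: Invest → 0, Hold → -2; maximin = 0.
Column maxima: Fight → 1, Accommodate → 2; minimax = 1.
0 ≠ 1, so there is no saddle point; optimal play is mixed.
Let Firm A play Invest with probability p. Expected payoff against Fight: 0p + 1(1−p) = −p + 1; against Accommodate: 2p + (-2)(1−p) = 4p − 2.
Setting these equal: −p + 1 = 4p − 2 ⇒ −5p = -3 ⇒ p = 3/5, and the value is (-1)·(3/5) + 1 = 2/5.
For Firm B: with q = P(Fight), equating Invest's and Hold's payoffs gives −2q + 2 = 3q − 2 ⇒ q = 4/5.

2/5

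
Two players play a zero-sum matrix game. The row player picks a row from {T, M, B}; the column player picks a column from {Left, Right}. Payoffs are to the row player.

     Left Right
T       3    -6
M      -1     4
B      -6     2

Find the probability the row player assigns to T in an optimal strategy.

Row minima: T → -6, M → -1, B → -6; maximin = -1.
Column maxima: Left → 3, Right → 4; minimax = 3.
-1 ≠ 3, so there is no saddle point; optimal play is mixed.
B is strictly dominated by M, so the row player never plays it.
On the remaining 2×2 (T, M vs Left, Right):
Let the row player play T with probability p. Expected payoff against Left: 3p + (-1)(1−p) = 4p − 1; against Right: (-6)p + 4(1−p) = −10p + 4.
Setting these equal: 4p − 1 = −10p + 4 ⇒ 14p = 5 ⇒ p = 5/14, and the value is (4)·(5/14) − 1 = 3/7.
For the column player: with q = P(Left), equating T's and M's payoffs gives 9q − 6 = −5q + 4 ⇒ q = 5/7.

5/14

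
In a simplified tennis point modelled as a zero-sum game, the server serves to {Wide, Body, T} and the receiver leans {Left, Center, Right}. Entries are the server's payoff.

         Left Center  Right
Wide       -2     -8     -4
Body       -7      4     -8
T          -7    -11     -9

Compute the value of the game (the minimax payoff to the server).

Row minima: Wide → -8, Body → -8, T → -11; maximin = -8.
Column maxima: Left → -2, Center → 4, Right → -4; minimax = -4.
-8 ≠ -4, so there is no saddle point; optimal play is mixed.
T is strictly dominated by Wide, so the server never plays it.
Left is strictly dominated by Right (it gives the server strictly more in every row), so the receiver never plays it.
On the remaining 2×2 (Wide, Body vs Center, Right):
Let the server play Wide with probability p. Expected payoff against Center: (-8)p + 4(1−p) = −12p + 4; against Right: (-4)p + (-8)(1−p) = 4p − 8.
Setting these equal: −12p + 4 = 4p − 8 ⇒ −16p = -12 ⇒ p = 3/4, and the value is (-12)·(3/4) + 4 = -5.
For the receiver: with q = P(Center), equating Wide's and Body's payoffs gives −4q − 4 = 12q − 8 ⇒ q = 1/4.

-5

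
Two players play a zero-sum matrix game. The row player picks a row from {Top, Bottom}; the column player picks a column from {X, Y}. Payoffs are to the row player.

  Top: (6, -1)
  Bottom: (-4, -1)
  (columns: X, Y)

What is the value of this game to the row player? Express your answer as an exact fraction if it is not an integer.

-1

Row minima: Top → -1, Bottom → -4; maximin = -1.
Column maxima: X → 6, Y → -1; minimax = -1.
Since maximin = minimax = -1, there is a saddle point and the value is -1.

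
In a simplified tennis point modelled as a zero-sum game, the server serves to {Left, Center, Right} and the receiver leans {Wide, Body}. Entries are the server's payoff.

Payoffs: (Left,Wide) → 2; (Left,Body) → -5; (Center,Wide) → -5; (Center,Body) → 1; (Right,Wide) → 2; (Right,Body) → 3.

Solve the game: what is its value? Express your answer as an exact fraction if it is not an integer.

2

Row minima: Left → -5, Center → -5, Right → 2; maximin = 2.
Column maxima: Wide → 2, Body → 3; minimax = 2.
Since maximin = minimax = 2, there is a saddle point and the value is 2.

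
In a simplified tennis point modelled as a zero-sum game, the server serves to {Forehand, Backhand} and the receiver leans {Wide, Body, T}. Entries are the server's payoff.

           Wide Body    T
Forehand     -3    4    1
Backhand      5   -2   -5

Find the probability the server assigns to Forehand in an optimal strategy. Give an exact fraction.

5/7

Row minima: Forehand → -3, Backhand → -5; maximin = -3.
Column maxima: Wide → 5, Body → 4, T → 1; minimax = 1.
-3 ≠ 1, so there is no saddle point; optimal play is mixed.
Body is strictly dominated by T (it gives the server strictly more in every row), so the receiver never plays it.
On the remaining 2×2 (Forehand, Backhand vs Wide, T):
Let the server play Forehand with probability p. Expected payoff against Wide: (-3)p + 5(1−p) = −8p + 5; against T: 1p + (-5)(1−p) = 6p − 5.
Setting these equal: −8p + 5 = 6p − 5 ⇒ −14p = -10 ⇒ p = 5/7, and the value is (-8)·(5/7) + 5 = -5/7.
For the receiver: with q = P(Wide), equating Forehand's and Backhand's payoffs gives −4q + 1 = 10q − 5 ⇒ q = 3/7.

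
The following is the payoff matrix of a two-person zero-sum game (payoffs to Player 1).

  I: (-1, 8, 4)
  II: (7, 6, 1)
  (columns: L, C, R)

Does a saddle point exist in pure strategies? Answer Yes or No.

Row minima: I → -1, II → 1; maximin = 1.
Column maxima: L → 7, C → 8, R → 4; minimax = 4.
1 ≠ 4, so no pure-strategy equilibrium exists.

No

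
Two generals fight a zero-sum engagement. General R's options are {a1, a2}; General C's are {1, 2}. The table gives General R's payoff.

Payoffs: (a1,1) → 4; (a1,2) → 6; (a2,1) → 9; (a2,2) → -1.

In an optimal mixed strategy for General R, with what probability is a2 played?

1/6

Row minima: a1 → 4, a2 → -1; maximin = 4.
Column maxima: 1 → 9, 2 → 6; minimax = 6.
4 ≠ 6, so there is no saddle point; optimal play is mixed.
Let General R play a1 with probability p. Expected payoff against 1: 4p + 9(1−p) = −5p + 9; against 2: 6p + (-1)(1−p) = 7p − 1.
Setting these equal: −5p + 9 = 7p − 1 ⇒ −12p = -10 ⇒ p = 5/6, and the value is (-5)·(5/6) + 9 = 29/6.
For General C: with q = P(1), equating a1's and a2's payoffs gives −2q + 6 = 10q − 1 ⇒ q = 7/12.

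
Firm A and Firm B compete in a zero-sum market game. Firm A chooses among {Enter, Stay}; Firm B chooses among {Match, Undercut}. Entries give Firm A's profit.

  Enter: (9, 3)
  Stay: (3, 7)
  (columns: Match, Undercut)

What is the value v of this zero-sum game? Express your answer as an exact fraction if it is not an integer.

Row minima: Enter → 3, Stay → 3; maximin = 3.
Column maxima: Match → 9, Undercut → 7; minimax = 7.
3 ≠ 7, so there is no saddle point; optimal play is mixed.
Let Firm A play Enter with probability p. Expected payoff against Match: 9p + 3(1−p) = 6p + 3; against Undercut: 3p + 7(1−p) = −4p + 7.
Setting these equal: 6p + 3 = −4p + 7 ⇒ 10p = 4 ⇒ p = 2/5, and the value is (6)·(2/5) + 3 = 27/5.
For Firm B: with q = P(Match), equating Enter's and Stay's payoffs gives 6q + 3 = −4q + 7 ⇒ q = 2/5.

27/5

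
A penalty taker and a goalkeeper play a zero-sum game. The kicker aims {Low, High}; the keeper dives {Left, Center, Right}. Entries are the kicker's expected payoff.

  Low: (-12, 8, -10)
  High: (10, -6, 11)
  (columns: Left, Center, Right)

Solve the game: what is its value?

Row minima: Low → -12, High → -6; maximin = -6.
Column maxima: Left → 10, Center → 8, Right → 11; minimax = 8.
-6 ≠ 8, so there is no saddle point; optimal play is mixed.
Right is strictly dominated by Left (it gives the kicker strictly more in every row), so the keeper never plays it.
On the remaining 2×2 (Low, High vs Left, Center):
Let the kicker play Low with probability p. Expected payoff against Left: (-12)p + 10(1−p) = −22p + 10; against Center: 8p + (-6)(1−p) = 14p − 6.
Setting these equal: −22p + 10 = 14p − 6 ⇒ −36p = -16 ⇒ p = 4/9, and the value is (-22)·(4/9) + 10 = 2/9.
For the keeper: with q = P(Left), equating Low's and High's payoffs gives −20q + 8 = 16q − 6 ⇒ q = 7/18.

2/9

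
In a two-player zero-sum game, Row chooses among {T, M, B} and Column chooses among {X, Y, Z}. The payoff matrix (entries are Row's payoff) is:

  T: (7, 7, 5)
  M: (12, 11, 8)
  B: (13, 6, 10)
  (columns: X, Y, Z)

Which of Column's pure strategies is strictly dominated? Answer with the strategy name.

Z holds Row's payoff strictly below X in every row: 5 < 7, 8 < 12, 10 < 13.
So X is strictly dominated for Column.

X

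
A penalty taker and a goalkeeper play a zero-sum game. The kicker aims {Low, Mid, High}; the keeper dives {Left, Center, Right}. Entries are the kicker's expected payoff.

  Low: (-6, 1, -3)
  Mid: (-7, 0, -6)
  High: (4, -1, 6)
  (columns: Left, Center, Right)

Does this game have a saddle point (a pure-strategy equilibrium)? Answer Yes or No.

No

Row minima: Low → -6, Mid → -7, High → -1; maximin = -1.
Column maxima: Left → 4, Center → 1, Right → 6; minimax = 1.
-1 ≠ 1, so no pure-strategy equilibrium exists.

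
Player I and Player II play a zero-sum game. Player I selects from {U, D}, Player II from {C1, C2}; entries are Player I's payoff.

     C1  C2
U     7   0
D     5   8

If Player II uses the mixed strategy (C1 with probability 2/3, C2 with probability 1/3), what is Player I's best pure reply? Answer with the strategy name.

D

Expected payoff of U: (2/3)·7 + (1/3)·0 = 14/3.
Expected payoff of D: (2/3)·5 + (1/3)·8 = 6.
The largest is 6, so Player I's best response is D.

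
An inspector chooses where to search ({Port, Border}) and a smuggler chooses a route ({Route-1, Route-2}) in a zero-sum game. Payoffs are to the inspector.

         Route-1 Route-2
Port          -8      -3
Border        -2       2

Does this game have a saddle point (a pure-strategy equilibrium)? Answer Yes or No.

Yes

Row minima: Port → -8, Border → -2; maximin = -2.
Column maxima: Route-1 → -2, Route-2 → 2; minimax = -2.
maximin = minimax = -2, so a saddle point exists.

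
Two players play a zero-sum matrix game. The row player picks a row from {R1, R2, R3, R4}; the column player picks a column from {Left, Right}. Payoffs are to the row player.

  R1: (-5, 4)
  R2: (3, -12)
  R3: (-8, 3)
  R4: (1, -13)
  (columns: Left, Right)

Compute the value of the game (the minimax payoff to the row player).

-2

Row minima: R1 → -5, R2 → -12, R3 → -8, R4 → -13; maximin = -5.
Column maxima: Left → 3, Right → 4; minimax = 3.
-5 ≠ 3, so there is no saddle point; optimal play is mixed.
R3 is strictly dominated by R1, so the row player never plays it.
R4 is strictly dominated by R2, so the row player never plays it.
On the remaining 2×2 (R1, R2 vs Left, Right):
Let the row player play R1 with probability p. Expected payoff against Left: (-5)p + 3(1−p) = −8p + 3; against Right: 4p + (-12)(1−p) = 16p − 12.
Setting these equal: −8p + 3 = 16p − 12 ⇒ −24p = -15 ⇒ p = 5/8, and the value is (-8)·(5/8) + 3 = -2.
For the column player: with q = P(Left), equating R1's and R2's payoffs gives −9q + 4 = 15q − 12 ⇒ q = 2/3.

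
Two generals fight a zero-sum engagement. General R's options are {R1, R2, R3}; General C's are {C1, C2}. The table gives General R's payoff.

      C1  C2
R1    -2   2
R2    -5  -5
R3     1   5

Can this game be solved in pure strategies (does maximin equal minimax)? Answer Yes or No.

Yes

Row minima: R1 → -2, R2 → -5, R3 → 1; maximin = 1.
Column maxima: C1 → 1, C2 → 5; minimax = 1.
maximin = minimax = 1, so a saddle point exists.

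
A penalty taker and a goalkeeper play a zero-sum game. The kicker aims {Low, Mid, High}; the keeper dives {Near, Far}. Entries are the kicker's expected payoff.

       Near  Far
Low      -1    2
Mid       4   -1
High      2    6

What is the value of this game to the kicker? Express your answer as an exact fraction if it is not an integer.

26/9

Row minima: Low → -1, Mid → -1, High → 2; maximin = 2.
Column maxima: Near → 4, Far → 6; minimax = 4.
2 ≠ 4, so there is no saddle point; optimal play is mixed.
Low is strictly dominated by High, so the kicker never plays it.
On the remaining 2×2 (Mid, High vs Near, Far):
Let the kicker play Mid with probability p. Expected payoff against Near: 4p + 2(1−p) = 2p + 2; against Far: (-1)p + 6(1−p) = −7p + 6.
Setting these equal: 2p + 2 = −7p + 6 ⇒ 9p = 4 ⇒ p = 4/9, and the value is (2)·(4/9) + 2 = 26/9.
For the keeper: with q = P(Near), equating Mid's and High's payoffs gives 5q − 1 = −4q + 6 ⇒ q = 7/9.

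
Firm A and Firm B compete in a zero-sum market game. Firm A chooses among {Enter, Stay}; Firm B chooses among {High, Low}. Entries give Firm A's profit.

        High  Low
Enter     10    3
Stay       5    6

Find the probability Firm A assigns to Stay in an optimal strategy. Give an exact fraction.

Row minima: Enter → 3, Stay → 5; maximin = 5.
Column maxima: High → 10, Low → 6; minimax = 6.
5 ≠ 6, so there is no saddle point; optimal play is mixed.
Let Firm A play Enter with probability p. Expected payoff against High: 10p + 5(1−p) = 5p + 5; against Low: 3p + 6(1−p) = −3p + 6.
Setting these equal: 5p + 5 = −3p + 6 ⇒ 8p = 1 ⇒ p = 1/8, and the value is (5)·(1/8) + 5 = 45/8.
For Firm B: with q = P(High), equating Enter's and Stay's payoffs gives 7q + 3 = −q + 6 ⇒ q = 3/8.

7/8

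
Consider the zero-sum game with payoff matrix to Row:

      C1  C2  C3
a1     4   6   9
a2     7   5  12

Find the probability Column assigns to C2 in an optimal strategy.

3/4

Row minima: a1 → 4, a2 → 5; maximin = 5.
Column maxima: C1 → 7, C2 → 6, C3 → 12; minimax = 6.
5 ≠ 6, so there is no saddle point; optimal play is mixed.
C3 is strictly dominated by C1 (it gives Row strictly more in every row), so Column never plays it.
On the remaining 2×2 (a1, a2 vs C1, C2):
Let Row play a1 with probability p. Expected payoff against C1: 4p + 7(1−p) = −3p + 7; against C2: 6p + 5(1−p) = p + 5.
Setting these equal: −3p + 7 = p + 5 ⇒ −4p = -2 ⇒ p = 1/2, and the value is (-3)·(1/2) + 7 = 11/2.
For Column: with q = P(C1), equating a1's and a2's payoffs gives −2q + 6 = 2q + 5 ⇒ q = 1/4.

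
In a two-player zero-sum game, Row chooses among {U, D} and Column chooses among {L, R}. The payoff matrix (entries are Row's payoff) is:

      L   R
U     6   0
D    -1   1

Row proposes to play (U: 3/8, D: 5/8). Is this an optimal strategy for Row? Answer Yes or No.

No

Against L this mix gives (3/8)·6 + (5/8)·(-1) = 13/8.
Against R this mix gives (3/8)·0 + (5/8)·1 = 5/8.
Column will play R, holding Row to 5/8. Shifting weight toward the row that does better against R would raise this floor (the equalizing mix achieves 3/4 against both R and L), so the proposed strategy is not optimal.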